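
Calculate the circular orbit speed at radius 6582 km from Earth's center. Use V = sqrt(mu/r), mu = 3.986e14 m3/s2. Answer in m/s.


V = sqrt(3.986e14 / 6582000) = 7782 m/s

7782 m/s


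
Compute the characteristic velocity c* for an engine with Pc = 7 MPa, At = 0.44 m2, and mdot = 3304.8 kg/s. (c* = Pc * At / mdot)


c* = 7e6 * 0.44 / 3304.8 = 932 m/s

932 m/s


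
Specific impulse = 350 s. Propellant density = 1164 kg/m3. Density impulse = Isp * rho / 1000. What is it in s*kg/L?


rho*Isp = 350 * 1164 / 1000 = 407 s*kg/L

407 s*kg/L


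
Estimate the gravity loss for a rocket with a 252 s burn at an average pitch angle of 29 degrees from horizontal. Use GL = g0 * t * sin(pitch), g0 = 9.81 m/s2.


GL = 9.81 * 252 * sin(29 deg) = 1199 m/s

1199 m/s


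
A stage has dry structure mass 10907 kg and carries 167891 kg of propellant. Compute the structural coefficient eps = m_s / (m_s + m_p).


eps = 10907 / (10907 + 167891) = 0.061

0.061


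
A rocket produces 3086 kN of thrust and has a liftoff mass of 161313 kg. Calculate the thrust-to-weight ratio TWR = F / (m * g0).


TWR = 3086000 / (161313 * 9.81) = 1.95

1.95


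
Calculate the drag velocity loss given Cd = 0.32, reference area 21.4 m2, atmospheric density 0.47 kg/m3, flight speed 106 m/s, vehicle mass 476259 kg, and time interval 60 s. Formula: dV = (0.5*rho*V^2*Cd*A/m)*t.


D = 0.5 * 0.47 * 106^2 * 0.32 * 21.4 = 18081.87 N
a = 18081.87 / 476259 = 0.038 m/s2
dV = 0.038 * 60 = 2.3 m/s

2.3 m/s


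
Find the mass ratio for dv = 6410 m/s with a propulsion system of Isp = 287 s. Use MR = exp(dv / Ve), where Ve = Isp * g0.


Ve = 287 * 9.81 = 2815.47 m/s
MR = exp(6410 / 2815.47) = 9.745

9.745


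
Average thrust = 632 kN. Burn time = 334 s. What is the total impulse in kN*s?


It = 632 * 334 = 211088 kN*s

211088 kN*s


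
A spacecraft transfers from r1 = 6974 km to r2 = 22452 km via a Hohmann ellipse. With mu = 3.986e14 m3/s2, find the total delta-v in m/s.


V1 = sqrt(mu/r1) = 7560.1 m/s
dV1 = V1*(sqrt(2*r2/(r1+r2)) - 1) = 1778.99 m/s
V2 = sqrt(mu/r2) = 4213.48 m/s
dV2 = V2*(1 - sqrt(2*r1/(r1+r2))) = 1312.59 m/s
Total dV = 3092 m/s

3092 m/s


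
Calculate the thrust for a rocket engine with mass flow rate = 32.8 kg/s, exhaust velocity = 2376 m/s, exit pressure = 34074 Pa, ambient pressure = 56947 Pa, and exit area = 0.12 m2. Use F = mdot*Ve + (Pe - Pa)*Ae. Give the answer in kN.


F = 32.8 * 2376 + (34074 - 56947) * 0.12 = 75188.0 N = 75.2 kN

75.2 kN


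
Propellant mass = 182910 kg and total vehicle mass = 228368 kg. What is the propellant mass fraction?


PMF = 182910 / 228368 = 0.801

0.801


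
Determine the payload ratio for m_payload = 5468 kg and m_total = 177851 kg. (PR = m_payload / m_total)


PR = 5468 / 177851 = 0.0307

0.0307


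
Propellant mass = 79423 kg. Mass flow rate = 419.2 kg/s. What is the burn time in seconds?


tb = 79423 / 419.2 = 189.5 s

189.5 s


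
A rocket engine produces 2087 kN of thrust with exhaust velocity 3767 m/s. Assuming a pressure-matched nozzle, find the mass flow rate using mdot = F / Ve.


mdot = F / Ve = 2087000 / 3767 = 554.0 kg/s

554.0 kg/s


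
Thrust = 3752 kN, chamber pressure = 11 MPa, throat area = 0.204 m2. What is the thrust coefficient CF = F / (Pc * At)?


CF = 3752000 / (11e6 * 0.204) = 1.67

1.67


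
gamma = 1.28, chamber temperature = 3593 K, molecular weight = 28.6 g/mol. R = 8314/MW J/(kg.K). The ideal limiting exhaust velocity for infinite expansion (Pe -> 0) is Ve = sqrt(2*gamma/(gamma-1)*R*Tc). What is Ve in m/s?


R = 8314 / 28.6 = 290.7 J/(kg.K)
Ve = sqrt(2 * 1.28 / (1.28 - 1) * 290.7 * 3593) = 3090 m/s

3090 m/s


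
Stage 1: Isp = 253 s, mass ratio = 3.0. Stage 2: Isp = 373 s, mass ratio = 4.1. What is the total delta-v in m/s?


dV1 = 253 * 9.81 * ln(3.0) = 2726.7 m/s
dV2 = 373 * 9.81 * ln(4.1) = 5163.0 m/s
Total dV = 2726.7 + 5163.0 = 7889.7 m/s ~ 7890 m/s

7890 m/s


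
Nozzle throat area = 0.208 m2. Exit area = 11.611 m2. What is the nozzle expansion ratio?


AR = 11.611 / 0.208 = 55.8

55.8


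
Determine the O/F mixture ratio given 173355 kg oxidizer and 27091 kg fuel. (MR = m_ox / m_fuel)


MR = 173355 / 27091 = 6.4

6.4


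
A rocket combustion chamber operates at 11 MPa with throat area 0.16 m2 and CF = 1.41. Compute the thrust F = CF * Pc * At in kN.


F = 1.41 * 11e6 * 0.16 = 2.4816e+06 N = 2481.6 kN

2481.6 kN


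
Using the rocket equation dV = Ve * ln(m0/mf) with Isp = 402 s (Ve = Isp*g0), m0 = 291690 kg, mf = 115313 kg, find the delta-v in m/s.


Ve = 402 * 9.81 = 3943.62 m/s
dV = 3943.62 * ln(291690/115313) = 3660 m/s

3660 m/s


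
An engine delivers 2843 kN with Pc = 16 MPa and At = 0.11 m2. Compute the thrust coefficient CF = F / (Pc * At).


CF = 2843000 / (16e6 * 0.11) = 1.62

1.62


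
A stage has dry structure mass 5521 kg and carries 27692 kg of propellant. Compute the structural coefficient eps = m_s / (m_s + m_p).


eps = 5521 / (5521 + 27692) = 0.1662

0.1662


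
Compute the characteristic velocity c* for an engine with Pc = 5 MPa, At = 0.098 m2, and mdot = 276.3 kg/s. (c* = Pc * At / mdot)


c* = 5e6 * 0.098 / 276.3 = 1773 m/s

1773 m/s


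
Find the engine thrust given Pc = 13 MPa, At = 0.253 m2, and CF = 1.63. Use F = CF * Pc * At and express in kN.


F = 1.63 * 13e6 * 0.253 = 5.3611e+06 N = 5361.1 kN

5361.1 kN


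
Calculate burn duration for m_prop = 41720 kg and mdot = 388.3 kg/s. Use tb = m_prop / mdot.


tb = 41720 / 388.3 = 107.4 s

107.4 s


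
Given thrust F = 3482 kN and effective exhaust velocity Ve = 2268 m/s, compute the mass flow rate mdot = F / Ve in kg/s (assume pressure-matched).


mdot = F / Ve = 3482000 / 2268 = 1535.3 kg/s

1535.3 kg/s


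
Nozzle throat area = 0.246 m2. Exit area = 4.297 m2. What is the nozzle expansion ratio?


AR = 4.297 / 0.246 = 17.5

17.5


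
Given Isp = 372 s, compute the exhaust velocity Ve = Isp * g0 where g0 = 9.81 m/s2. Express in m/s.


Ve = Isp * g0 = 372 * 9.81 = 3649.3 m/s

3649.3 m/s


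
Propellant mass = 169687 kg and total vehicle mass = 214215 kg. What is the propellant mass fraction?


PMF = 169687 / 214215 = 0.792

0.792


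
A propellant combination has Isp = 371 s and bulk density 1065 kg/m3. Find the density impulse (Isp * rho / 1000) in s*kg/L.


rho*Isp = 371 * 1065 / 1000 = 395 s*kg/L

395 s*kg/L


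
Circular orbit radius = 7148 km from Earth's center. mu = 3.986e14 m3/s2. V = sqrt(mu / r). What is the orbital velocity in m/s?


V = sqrt(3.986e14 / 7148000) = 7468 m/s

7468 m/s


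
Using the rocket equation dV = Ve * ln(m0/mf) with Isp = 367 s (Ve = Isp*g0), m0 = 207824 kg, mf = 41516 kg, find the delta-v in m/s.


Ve = 367 * 9.81 = 3600.27 m/s
dV = 3600.27 * ln(207824/41516) = 5799 m/s

5799 m/s


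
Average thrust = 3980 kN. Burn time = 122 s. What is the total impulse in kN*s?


It = 3980 * 122 = 485560 kN*s

485560 kN*s


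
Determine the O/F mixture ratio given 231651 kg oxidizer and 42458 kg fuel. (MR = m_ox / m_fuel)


MR = 231651 / 42458 = 5.46

5.46


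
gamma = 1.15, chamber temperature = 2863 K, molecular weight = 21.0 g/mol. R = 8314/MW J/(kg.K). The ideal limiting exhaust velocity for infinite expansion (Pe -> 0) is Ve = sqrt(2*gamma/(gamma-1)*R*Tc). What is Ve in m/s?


R = 8314 / 21.0 = 395.9 J/(kg.K)
Ve = sqrt(2 * 1.15 / (1.15 - 1) * 395.9 * 2863) = 4169 m/s

4169 m/s


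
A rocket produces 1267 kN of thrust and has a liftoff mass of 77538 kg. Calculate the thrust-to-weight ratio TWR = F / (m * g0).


TWR = 1267000 / (77538 * 9.81) = 1.67

1.67


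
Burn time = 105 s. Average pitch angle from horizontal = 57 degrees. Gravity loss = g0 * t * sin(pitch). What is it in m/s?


GL = 9.81 * 105 * sin(57 deg) = 864 m/s

864 m/s


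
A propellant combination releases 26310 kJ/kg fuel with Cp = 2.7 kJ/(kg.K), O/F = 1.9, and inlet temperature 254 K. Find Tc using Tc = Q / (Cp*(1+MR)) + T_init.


Tc = 26310 / (2.7 * (1 + 1.9)) + 254 = 3614 K

3614 K


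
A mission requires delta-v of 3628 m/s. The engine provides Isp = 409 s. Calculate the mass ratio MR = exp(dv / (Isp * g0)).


Ve = 409 * 9.81 = 4012.29 m/s
MR = exp(3628 / 4012.29) = 2.47

2.47


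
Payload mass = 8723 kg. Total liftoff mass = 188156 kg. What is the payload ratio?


PR = 8723 / 188156 = 0.0464

0.0464


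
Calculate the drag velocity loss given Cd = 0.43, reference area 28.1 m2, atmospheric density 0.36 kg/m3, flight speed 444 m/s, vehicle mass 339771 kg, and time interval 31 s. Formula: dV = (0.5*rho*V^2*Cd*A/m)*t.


D = 0.5 * 0.36 * 444^2 * 0.43 * 28.1 = 428758.97 N
a = 428758.97 / 339771 = 1.2619 m/s2
dV = 1.2619 * 31 = 39.1 m/s

39.1 m/s


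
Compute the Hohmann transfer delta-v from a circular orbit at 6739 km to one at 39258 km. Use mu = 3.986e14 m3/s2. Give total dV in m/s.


V1 = sqrt(mu/r1) = 7690.79 m/s
dV1 = V1*(sqrt(2*r2/(r1+r2)) - 1) = 2357.34 m/s
V2 = sqrt(mu/r2) = 3186.43 m/s
dV2 = V2*(1 - sqrt(2*r1/(r1+r2))) = 1461.58 m/s
Total dV = 3819 m/s

3819 m/s


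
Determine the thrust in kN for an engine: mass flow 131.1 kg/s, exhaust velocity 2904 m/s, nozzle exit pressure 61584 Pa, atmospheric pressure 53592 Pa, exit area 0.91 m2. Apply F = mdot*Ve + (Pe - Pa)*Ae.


F = 131.1 * 2904 + (61584 - 53592) * 0.91 = 387987.0 N = 388.0 kN

388.0 kN


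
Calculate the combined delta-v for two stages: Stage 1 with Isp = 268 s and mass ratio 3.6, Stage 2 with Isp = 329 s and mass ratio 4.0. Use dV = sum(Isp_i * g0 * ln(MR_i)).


dV1 = 268 * 9.81 * ln(3.6) = 3367.7 m/s
dV2 = 329 * 9.81 * ln(4.0) = 4474.3 m/s
Total dV = 3367.7 + 4474.3 = 7842.0 m/s ~ 7842 m/s

7842 m/s


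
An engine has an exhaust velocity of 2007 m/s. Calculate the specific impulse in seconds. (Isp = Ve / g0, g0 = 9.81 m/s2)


Isp = Ve / g0 = 2007 / 9.81 = 204.6 s

204.6 s


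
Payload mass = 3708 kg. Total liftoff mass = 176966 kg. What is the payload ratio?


PR = 3708 / 176966 = 0.021

0.021


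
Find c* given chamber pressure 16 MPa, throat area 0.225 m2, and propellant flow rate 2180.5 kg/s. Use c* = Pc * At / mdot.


c* = 16e6 * 0.225 / 2180.5 = 1651 m/s

1651 m/s


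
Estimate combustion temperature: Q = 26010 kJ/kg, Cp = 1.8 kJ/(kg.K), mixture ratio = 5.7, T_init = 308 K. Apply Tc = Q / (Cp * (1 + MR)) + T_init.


Tc = 26010 / (1.8 * (1 + 5.7)) + 308 = 2465 K

2465 K


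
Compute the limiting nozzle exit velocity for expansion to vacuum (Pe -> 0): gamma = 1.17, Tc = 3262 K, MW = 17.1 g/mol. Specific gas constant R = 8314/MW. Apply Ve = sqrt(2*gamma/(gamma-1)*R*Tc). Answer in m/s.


R = 8314 / 17.1 = 486.2 J/(kg.K)
Ve = sqrt(2 * 1.17 / (1.17 - 1) * 486.2 * 3262) = 4672 m/s

4672 m/s


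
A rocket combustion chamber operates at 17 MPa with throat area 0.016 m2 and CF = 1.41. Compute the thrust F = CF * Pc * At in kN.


F = 1.41 * 17e6 * 0.016 = 383520.0 N = 383.5 kN

383.5 kN


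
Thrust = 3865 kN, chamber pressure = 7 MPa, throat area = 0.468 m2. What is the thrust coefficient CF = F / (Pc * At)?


CF = 3865000 / (7e6 * 0.468) = 1.18

1.18


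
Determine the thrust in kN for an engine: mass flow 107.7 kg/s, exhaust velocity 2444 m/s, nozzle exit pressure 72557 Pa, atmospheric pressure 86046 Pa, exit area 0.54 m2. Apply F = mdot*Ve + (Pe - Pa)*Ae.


F = 107.7 * 2444 + (72557 - 86046) * 0.54 = 255935.0 N = 255.9 kN

255.9 kN


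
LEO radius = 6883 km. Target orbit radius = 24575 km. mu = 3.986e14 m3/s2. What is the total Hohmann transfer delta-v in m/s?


V1 = sqrt(mu/r1) = 7609.91 m/s
dV1 = V1*(sqrt(2*r2/(r1+r2)) - 1) = 1902.18 m/s
V2 = sqrt(mu/r2) = 4027.37 m/s
dV2 = V2*(1 - sqrt(2*r1/(r1+r2))) = 1363.21 m/s
Total dV = 3265 m/s

3265 m/s


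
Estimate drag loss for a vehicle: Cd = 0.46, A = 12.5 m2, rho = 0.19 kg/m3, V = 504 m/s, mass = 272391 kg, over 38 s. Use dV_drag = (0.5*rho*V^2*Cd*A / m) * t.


D = 0.5 * 0.19 * 504^2 * 0.46 * 12.5 = 138756.24 N
a = 138756.24 / 272391 = 0.5094 m/s2
dV = 0.5094 * 38 = 19.4 m/s

19.4 m/s


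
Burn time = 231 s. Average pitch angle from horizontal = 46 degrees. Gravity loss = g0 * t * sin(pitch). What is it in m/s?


GL = 9.81 * 231 * sin(46 deg) = 1630 m/s

1630 m/s


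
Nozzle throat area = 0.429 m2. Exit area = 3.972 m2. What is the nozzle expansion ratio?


AR = 3.972 / 0.429 = 9.3

9.3


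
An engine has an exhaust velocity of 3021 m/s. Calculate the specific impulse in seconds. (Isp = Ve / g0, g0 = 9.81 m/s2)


Isp = Ve / g0 = 3021 / 9.81 = 308.0 s

308.0 s


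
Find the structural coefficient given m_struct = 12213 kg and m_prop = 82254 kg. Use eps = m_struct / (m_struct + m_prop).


eps = 12213 / (12213 + 82254) = 0.1293

0.1293


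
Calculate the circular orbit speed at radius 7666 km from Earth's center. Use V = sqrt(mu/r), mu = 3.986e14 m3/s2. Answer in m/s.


V = sqrt(3.986e14 / 7666000) = 7211 m/s

7211 m/s


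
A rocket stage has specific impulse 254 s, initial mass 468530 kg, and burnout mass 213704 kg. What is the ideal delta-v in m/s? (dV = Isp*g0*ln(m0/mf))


Ve = 254 * 9.81 = 2491.74 m/s
dV = 2491.74 * ln(468530/213704) = 1956 m/s

1956 m/s


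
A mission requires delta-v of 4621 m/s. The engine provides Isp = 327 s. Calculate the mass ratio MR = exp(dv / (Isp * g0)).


Ve = 327 * 9.81 = 3207.87 m/s
MR = exp(4621 / 3207.87) = 4.223

4.223


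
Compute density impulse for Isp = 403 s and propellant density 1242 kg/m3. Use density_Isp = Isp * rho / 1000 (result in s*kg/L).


rho*Isp = 403 * 1242 / 1000 = 501 s*kg/L

501 s*kg/L


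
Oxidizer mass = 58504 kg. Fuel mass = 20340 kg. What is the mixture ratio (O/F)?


MR = 58504 / 20340 = 2.88

2.88


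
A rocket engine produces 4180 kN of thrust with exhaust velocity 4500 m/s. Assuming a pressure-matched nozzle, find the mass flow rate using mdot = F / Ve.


mdot = F / Ve = 4180000 / 4500 = 928.9 kg/s

928.9 kg/s


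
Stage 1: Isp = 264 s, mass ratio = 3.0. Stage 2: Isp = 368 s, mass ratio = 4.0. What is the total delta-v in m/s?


dV1 = 264 * 9.81 * ln(3.0) = 2845.2 m/s
dV2 = 368 * 9.81 * ln(4.0) = 5004.6 m/s
Total dV = 2845.2 + 5004.6 = 7849.8 m/s ~ 7850 m/s

7850 m/s


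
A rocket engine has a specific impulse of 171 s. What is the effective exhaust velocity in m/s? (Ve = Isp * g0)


Ve = Isp * g0 = 171 * 9.81 = 1677.5 m/s

1677.5 m/s


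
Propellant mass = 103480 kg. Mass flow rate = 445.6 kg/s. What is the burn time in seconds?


tb = 103480 / 445.6 = 232.2 s

232.2 s


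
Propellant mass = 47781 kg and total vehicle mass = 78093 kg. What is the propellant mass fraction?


PMF = 47781 / 78093 = 0.612

0.612


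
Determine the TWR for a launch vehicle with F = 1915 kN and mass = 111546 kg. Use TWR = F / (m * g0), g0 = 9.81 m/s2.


TWR = 1915000 / (111546 * 9.81) = 1.75

1.75


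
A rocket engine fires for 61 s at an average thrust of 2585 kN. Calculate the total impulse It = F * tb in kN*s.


It = 2585 * 61 = 157685 kN*s

157685 kN*s


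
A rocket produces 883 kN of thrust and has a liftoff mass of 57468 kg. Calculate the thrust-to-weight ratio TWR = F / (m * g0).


TWR = 883000 / (57468 * 9.81) = 1.57

1.57


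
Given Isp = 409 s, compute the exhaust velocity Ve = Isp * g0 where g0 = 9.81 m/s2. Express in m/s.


Ve = Isp * g0 = 409 * 9.81 = 4012.3 m/s

4012.3 m/s


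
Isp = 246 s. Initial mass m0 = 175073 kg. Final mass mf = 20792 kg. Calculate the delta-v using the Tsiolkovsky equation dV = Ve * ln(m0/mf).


Ve = 246 * 9.81 = 2413.26 m/s
dV = 2413.26 * ln(175073/20792) = 5142 m/s

5142 m/s


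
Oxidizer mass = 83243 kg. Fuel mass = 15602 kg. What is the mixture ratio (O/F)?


MR = 83243 / 15602 = 5.34

5.34


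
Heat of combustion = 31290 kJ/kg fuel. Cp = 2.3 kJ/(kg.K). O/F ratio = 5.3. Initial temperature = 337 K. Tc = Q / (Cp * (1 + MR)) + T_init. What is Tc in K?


Tc = 31290 / (2.3 * (1 + 5.3)) + 337 = 2496 K

2496 K


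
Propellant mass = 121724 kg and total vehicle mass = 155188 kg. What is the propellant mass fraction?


PMF = 121724 / 155188 = 0.784

0.784


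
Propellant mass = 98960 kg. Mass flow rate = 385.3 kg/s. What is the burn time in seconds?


tb = 98960 / 385.3 = 256.8 s

256.8 s


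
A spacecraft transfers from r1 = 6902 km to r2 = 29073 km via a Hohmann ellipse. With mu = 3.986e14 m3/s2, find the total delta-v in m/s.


V1 = sqrt(mu/r1) = 7599.43 m/s
dV1 = V1*(sqrt(2*r2/(r1+r2)) - 1) = 2061.98 m/s
V2 = sqrt(mu/r2) = 3702.74 m/s
dV2 = V2*(1 - sqrt(2*r1/(r1+r2))) = 1409.1 m/s
Total dV = 3471 m/s

3471 m/s


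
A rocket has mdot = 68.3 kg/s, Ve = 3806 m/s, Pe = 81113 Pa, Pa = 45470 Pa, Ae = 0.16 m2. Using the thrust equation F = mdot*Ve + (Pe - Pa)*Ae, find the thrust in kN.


F = 68.3 * 3806 + (81113 - 45470) * 0.16 = 265653.0 N = 265.7 kN

265.7 kN


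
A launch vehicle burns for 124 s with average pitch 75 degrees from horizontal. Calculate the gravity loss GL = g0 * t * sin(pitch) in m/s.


GL = 9.81 * 124 * sin(75 deg) = 1175 m/s

1175 m/s


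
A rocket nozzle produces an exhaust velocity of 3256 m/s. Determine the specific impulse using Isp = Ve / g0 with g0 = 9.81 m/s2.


Isp = Ve / g0 = 3256 / 9.81 = 331.9 s

331.9 s


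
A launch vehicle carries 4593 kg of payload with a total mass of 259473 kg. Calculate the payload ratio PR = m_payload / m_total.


PR = 4593 / 259473 = 0.0177

0.0177


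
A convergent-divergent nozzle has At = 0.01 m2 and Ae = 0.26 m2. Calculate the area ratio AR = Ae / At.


AR = 0.26 / 0.01 = 26.0

26.0


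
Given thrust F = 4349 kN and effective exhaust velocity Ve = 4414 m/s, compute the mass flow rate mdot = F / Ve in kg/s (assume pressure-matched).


mdot = F / Ve = 4349000 / 4414 = 985.3 kg/s

985.3 kg/s


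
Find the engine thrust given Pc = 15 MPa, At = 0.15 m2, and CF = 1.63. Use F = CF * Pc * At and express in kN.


F = 1.63 * 15e6 * 0.15 = 3.6675e+06 N = 3667.5 kN

3667.5 kN


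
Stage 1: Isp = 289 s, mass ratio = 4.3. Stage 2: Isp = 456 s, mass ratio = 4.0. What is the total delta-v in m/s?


dV1 = 289 * 9.81 * ln(4.3) = 4135.3 m/s
dV2 = 456 * 9.81 * ln(4.0) = 6201.4 m/s
Total dV = 4135.3 + 6201.4 = 10336.7 m/s ~ 10337 m/s

10337 m/s


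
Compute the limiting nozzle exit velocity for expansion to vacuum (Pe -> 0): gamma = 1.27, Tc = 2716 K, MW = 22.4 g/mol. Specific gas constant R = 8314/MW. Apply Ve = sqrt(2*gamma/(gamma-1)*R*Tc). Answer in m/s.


R = 8314 / 22.4 = 371.16 J/(kg.K)
Ve = sqrt(2 * 1.27 / (1.27 - 1) * 371.16 * 2716) = 3080 m/s

3080 m/s


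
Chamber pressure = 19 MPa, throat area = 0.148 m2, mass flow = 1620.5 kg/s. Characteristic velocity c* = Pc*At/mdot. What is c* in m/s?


c* = 19e6 * 0.148 / 1620.5 = 1735 m/s

1735 m/s


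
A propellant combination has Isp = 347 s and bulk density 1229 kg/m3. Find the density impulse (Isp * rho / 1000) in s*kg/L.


rho*Isp = 347 * 1229 / 1000 = 426 s*kg/L

426 s*kg/L


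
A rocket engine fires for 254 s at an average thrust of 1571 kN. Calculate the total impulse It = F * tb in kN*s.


It = 1571 * 254 = 399034 kN*s

399034 kN*s


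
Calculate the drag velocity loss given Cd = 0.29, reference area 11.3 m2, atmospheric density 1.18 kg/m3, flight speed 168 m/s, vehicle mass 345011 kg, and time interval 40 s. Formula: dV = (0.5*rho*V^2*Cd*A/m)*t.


D = 0.5 * 1.18 * 168^2 * 0.29 * 11.3 = 54569.13 N
a = 54569.13 / 345011 = 0.1582 m/s2
dV = 0.1582 * 40 = 6.3 m/s

6.3 m/s


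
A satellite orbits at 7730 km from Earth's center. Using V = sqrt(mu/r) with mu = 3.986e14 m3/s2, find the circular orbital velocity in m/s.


V = sqrt(3.986e14 / 7730000) = 7181 m/s

7181 m/s


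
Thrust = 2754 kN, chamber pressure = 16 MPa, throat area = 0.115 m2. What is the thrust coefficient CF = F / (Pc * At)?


CF = 2754000 / (16e6 * 0.115) = 1.5

1.5


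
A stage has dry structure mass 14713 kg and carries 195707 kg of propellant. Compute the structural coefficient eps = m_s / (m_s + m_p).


eps = 14713 / (14713 + 195707) = 0.0699

0.0699


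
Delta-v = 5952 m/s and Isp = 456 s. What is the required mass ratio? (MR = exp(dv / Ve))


Ve = 456 * 9.81 = 4473.36 m/s
MR = exp(5952 / 4473.36) = 3.783

3.783


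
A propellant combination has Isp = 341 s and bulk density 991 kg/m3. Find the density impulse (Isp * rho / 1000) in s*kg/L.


rho*Isp = 341 * 991 / 1000 = 338 s*kg/L

338 s*kg/L


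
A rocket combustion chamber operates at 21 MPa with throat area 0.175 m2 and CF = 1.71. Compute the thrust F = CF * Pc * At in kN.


F = 1.71 * 21e6 * 0.175 = 6.2842e+06 N = 6284.2 kN

6284.2 kN


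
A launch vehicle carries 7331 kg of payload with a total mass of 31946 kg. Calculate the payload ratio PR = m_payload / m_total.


PR = 7331 / 31946 = 0.2295

0.2295


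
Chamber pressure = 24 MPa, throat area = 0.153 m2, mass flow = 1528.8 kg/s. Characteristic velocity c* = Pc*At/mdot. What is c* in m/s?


c* = 24e6 * 0.153 / 1528.8 = 2402 m/s

2402 m/s


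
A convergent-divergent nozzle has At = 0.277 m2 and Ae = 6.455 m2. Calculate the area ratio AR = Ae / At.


AR = 6.455 / 0.277 = 23.3

23.3


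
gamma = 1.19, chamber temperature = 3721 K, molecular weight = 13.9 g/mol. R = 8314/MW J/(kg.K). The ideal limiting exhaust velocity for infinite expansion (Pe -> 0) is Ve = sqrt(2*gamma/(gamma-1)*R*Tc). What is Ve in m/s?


R = 8314 / 13.9 = 598.13 J/(kg.K)
Ve = sqrt(2 * 1.19 / (1.19 - 1) * 598.13 * 3721) = 5280 m/s

5280 m/s


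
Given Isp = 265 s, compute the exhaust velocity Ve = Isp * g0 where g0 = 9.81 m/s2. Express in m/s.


Ve = Isp * g0 = 265 * 9.81 = 2599.7 m/s

2599.7 m/s


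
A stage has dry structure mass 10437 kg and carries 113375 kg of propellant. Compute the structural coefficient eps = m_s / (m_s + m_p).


eps = 10437 / (10437 + 113375) = 0.0843

0.0843


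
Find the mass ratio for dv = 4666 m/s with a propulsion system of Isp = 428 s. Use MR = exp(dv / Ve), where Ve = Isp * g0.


Ve = 428 * 9.81 = 4198.68 m/s
MR = exp(4666 / 4198.68) = 3.038

3.038


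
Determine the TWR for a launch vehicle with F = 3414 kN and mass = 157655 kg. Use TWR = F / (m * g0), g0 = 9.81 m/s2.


TWR = 3414000 / (157655 * 9.81) = 2.21

2.21


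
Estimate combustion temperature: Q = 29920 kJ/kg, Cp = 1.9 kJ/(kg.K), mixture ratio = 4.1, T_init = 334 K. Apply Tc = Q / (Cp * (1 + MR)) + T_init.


Tc = 29920 / (1.9 * (1 + 4.1)) + 334 = 3422 K

3422 K


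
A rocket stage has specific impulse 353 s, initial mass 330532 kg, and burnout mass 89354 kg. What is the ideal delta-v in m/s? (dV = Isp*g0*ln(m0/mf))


Ve = 353 * 9.81 = 3462.93 m/s
dV = 3462.93 * ln(330532/89354) = 4530 m/s

4530 m/s


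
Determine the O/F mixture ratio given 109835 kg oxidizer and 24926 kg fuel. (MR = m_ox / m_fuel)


MR = 109835 / 24926 = 4.41

4.41


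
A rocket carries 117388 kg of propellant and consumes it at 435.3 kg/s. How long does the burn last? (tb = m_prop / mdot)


tb = 117388 / 435.3 = 269.7 s

269.7 s


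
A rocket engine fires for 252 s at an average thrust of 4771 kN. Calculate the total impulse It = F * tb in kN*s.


It = 4771 * 252 = 1202292 kN*s

1202292 kN*s


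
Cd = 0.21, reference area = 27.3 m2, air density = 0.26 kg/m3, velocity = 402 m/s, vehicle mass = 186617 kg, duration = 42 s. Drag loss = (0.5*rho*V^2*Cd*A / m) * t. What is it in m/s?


D = 0.5 * 0.26 * 402^2 * 0.21 * 27.3 = 120441.85 N
a = 120441.85 / 186617 = 0.6454 m/s2
dV = 0.6454 * 42 = 27.1 m/s

27.1 m/s


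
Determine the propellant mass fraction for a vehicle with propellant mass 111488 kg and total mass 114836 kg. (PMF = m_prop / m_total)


PMF = 111488 / 114836 = 0.971

0.971


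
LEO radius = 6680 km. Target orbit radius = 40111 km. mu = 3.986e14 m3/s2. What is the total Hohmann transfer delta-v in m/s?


V1 = sqrt(mu/r1) = 7724.68 m/s
dV1 = V1*(sqrt(2*r2/(r1+r2)) - 1) = 2389.86 m/s
V2 = sqrt(mu/r2) = 3152.37 m/s
dV2 = V2*(1 - sqrt(2*r1/(r1+r2))) = 1467.91 m/s
Total dV = 3858 m/s

3858 m/s


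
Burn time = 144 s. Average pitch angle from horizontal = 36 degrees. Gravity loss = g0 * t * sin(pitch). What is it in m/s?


GL = 9.81 * 144 * sin(36 deg) = 830 m/s

830 m/s


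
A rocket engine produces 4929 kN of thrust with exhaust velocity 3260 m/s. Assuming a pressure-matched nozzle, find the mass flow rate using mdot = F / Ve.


mdot = F / Ve = 4929000 / 3260 = 1512.0 kg/s

1512.0 kg/s


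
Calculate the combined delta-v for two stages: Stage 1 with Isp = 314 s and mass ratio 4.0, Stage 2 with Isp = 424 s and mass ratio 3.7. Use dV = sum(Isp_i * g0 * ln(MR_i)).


dV1 = 314 * 9.81 * ln(4.0) = 4270.3 m/s
dV2 = 424 * 9.81 * ln(3.7) = 5441.9 m/s
Total dV = 4270.3 + 5441.9 = 9712.2 m/s ~ 9712 m/s

9712 m/s


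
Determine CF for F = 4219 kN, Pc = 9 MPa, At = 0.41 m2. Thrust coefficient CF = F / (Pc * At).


CF = 4219000 / (9e6 * 0.41) = 1.14

1.14


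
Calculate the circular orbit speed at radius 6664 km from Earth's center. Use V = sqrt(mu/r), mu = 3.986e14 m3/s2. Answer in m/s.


V = sqrt(3.986e14 / 6664000) = 7734 m/s

7734 m/s


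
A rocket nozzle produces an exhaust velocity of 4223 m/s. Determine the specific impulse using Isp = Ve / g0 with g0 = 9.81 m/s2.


Isp = Ve / g0 = 4223 / 9.81 = 430.5 s

430.5 s


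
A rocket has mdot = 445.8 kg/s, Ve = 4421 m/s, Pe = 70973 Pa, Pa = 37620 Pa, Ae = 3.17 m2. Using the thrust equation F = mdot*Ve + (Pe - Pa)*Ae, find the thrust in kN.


F = 445.8 * 4421 + (70973 - 37620) * 3.17 = 2.0766e+06 N = 2076.6 kN

2076.6 kN


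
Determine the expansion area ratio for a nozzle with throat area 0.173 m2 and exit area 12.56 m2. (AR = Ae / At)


AR = 12.56 / 0.173 = 72.6

72.6


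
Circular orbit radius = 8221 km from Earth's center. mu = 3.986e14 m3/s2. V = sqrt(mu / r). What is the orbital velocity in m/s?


V = sqrt(3.986e14 / 8221000) = 6963 m/s

6963 m/s


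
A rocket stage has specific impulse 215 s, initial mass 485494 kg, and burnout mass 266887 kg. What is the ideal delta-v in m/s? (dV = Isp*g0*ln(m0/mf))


Ve = 215 * 9.81 = 2109.15 m/s
dV = 2109.15 * ln(485494/266887) = 1262 m/s

1262 m/s


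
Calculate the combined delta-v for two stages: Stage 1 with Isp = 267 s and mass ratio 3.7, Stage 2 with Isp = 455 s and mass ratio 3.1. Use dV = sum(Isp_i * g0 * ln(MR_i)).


dV1 = 267 * 9.81 * ln(3.7) = 3426.9 m/s
dV2 = 455 * 9.81 * ln(3.1) = 5050.1 m/s
Total dV = 3426.9 + 5050.1 = 8477.0 m/s ~ 8477 m/s

8477 m/s


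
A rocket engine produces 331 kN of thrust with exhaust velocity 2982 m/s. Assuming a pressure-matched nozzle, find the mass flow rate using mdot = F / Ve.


mdot = F / Ve = 331000 / 2982 = 111.0 kg/s

111.0 kg/s


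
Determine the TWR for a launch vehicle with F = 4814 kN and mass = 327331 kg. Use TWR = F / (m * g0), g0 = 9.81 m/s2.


TWR = 4814000 / (327331 * 9.81) = 1.5

1.5


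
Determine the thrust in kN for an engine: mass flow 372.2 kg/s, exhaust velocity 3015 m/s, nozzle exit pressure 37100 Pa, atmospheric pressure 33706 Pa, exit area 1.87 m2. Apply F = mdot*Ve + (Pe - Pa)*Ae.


F = 372.2 * 3015 + (37100 - 33706) * 1.87 = 1.1285e+06 N = 1128.5 kN

1128.5 kN


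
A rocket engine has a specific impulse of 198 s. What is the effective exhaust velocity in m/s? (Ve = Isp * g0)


Ve = Isp * g0 = 198 * 9.81 = 1942.4 m/s

1942.4 m/s


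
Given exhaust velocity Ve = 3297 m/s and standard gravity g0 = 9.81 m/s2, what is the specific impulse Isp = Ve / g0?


Isp = Ve / g0 = 3297 / 9.81 = 336.1 s

336.1 s


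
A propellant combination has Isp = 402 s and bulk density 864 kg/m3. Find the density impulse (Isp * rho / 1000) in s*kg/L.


rho*Isp = 402 * 864 / 1000 = 347 s*kg/L

347 s*kg/L


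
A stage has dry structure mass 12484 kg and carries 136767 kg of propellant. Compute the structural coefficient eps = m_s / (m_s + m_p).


eps = 12484 / (12484 + 136767) = 0.0836

0.0836


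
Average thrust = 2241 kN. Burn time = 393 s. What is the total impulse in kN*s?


It = 2241 * 393 = 880713 kN*s

880713 kN*s


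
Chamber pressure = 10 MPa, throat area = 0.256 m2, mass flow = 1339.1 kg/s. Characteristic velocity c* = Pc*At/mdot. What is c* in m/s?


c* = 10e6 * 0.256 / 1339.1 = 1912 m/s

1912 m/s


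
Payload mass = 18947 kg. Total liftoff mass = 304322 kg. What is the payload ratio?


PR = 18947 / 304322 = 0.0623

0.0623


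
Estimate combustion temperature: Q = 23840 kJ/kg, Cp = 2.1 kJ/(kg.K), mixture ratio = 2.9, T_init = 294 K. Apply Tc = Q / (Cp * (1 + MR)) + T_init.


Tc = 23840 / (2.1 * (1 + 2.9)) + 294 = 3205 K

3205 K


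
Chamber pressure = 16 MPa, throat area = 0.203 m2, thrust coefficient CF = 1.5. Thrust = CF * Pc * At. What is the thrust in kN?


F = 1.5 * 16e6 * 0.203 = 4.8720e+06 N = 4872.0 kN

4872.0 kN


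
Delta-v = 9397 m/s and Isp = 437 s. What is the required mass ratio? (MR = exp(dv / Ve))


Ve = 437 * 9.81 = 4286.97 m/s
MR = exp(9397 / 4286.97) = 8.953

8.953


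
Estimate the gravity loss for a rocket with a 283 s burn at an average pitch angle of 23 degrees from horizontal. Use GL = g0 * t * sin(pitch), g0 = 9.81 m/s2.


GL = 9.81 * 283 * sin(23 deg) = 1085 m/s

1085 m/s


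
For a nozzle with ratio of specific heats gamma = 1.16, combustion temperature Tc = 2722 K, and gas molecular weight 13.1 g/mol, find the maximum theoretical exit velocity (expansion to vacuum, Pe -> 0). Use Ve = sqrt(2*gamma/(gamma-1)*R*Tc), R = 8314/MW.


R = 8314 / 13.1 = 634.66 J/(kg.K)
Ve = sqrt(2 * 1.16 / (1.16 - 1) * 634.66 * 2722) = 5005 m/s

5005 m/s


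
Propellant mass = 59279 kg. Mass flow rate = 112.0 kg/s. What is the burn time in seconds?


tb = 59279 / 112.0 = 529.3 s

529.3 s


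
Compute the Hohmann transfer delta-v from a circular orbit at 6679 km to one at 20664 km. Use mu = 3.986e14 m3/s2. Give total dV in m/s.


V1 = sqrt(mu/r1) = 7725.26 m/s
dV1 = V1*(sqrt(2*r2/(r1+r2)) - 1) = 1772.3 m/s
V2 = sqrt(mu/r2) = 4391.99 m/s
dV2 = V2*(1 - sqrt(2*r1/(r1+r2))) = 1322.2 m/s
Total dV = 3095 m/s

3095 m/s


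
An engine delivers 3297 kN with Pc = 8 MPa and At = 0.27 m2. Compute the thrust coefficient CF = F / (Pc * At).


CF = 3297000 / (8e6 * 0.27) = 1.53

1.53


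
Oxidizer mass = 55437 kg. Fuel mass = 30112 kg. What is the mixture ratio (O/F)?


MR = 55437 / 30112 = 1.84

1.84


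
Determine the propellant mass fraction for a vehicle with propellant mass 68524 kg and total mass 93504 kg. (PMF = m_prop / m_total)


PMF = 68524 / 93504 = 0.733

0.733


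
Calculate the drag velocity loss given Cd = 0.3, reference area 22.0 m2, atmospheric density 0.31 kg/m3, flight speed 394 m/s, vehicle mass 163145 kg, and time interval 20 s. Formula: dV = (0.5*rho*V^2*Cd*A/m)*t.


D = 0.5 * 0.31 * 394^2 * 0.3 * 22.0 = 158806.43 N
a = 158806.43 / 163145 = 0.9734 m/s2
dV = 0.9734 * 20 = 19.5 m/s

19.5 m/s


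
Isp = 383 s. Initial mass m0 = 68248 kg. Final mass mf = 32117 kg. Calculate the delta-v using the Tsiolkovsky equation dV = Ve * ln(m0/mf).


Ve = 383 * 9.81 = 3757.23 m/s
dV = 3757.23 * ln(68248/32117) = 2832 m/s

2832 m/s


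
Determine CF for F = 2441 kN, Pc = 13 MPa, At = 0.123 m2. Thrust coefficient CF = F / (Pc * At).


CF = 2441000 / (13e6 * 0.123) = 1.53

1.53


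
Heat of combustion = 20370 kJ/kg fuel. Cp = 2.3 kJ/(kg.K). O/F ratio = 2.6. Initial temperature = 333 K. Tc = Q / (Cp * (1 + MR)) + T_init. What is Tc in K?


Tc = 20370 / (2.3 * (1 + 2.6)) + 333 = 2793 K

2793 K


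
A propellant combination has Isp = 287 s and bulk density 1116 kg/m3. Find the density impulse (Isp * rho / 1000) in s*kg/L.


rho*Isp = 287 * 1116 / 1000 = 320 s*kg/L

320 s*kg/L


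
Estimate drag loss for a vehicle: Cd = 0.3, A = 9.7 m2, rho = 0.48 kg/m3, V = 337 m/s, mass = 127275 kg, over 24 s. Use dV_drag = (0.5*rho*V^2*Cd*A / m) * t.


D = 0.5 * 0.48 * 337^2 * 0.3 * 9.7 = 79316.59 N
a = 79316.59 / 127275 = 0.6232 m/s2
dV = 0.6232 * 24 = 15.0 m/s

15.0 m/s


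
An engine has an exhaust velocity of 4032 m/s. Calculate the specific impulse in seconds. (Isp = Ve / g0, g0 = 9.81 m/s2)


Isp = Ve / g0 = 4032 / 9.81 = 411.0 s

411.0 s


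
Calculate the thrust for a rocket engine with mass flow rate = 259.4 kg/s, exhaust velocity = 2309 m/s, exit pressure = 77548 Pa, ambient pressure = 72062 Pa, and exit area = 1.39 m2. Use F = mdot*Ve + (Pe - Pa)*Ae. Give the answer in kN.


F = 259.4 * 2309 + (77548 - 72062) * 1.39 = 606580.0 N = 606.6 kN

606.6 kN


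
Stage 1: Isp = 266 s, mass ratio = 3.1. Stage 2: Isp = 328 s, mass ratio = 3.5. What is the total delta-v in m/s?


dV1 = 266 * 9.81 * ln(3.1) = 2952.3 m/s
dV2 = 328 * 9.81 * ln(3.5) = 4031.0 m/s
Total dV = 2952.3 + 4031.0 = 6983.3 m/s ~ 6983 m/s

6983 m/s


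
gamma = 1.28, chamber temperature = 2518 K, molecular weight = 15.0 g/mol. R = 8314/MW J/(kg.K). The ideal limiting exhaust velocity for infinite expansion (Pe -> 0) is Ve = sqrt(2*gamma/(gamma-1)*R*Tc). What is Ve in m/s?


R = 8314 / 15.0 = 554.27 J/(kg.K)
Ve = sqrt(2 * 1.28 / (1.28 - 1) * 554.27 * 2518) = 3572 m/s

3572 m/s


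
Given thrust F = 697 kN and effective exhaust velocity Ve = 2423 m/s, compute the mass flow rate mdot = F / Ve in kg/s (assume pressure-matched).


mdot = F / Ve = 697000 / 2423 = 287.7 kg/s

287.7 kg/s


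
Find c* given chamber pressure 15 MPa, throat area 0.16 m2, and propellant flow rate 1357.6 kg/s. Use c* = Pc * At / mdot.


c* = 15e6 * 0.16 / 1357.6 = 1768 m/s

1768 m/s


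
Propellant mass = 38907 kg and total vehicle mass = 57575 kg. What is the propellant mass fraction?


PMF = 38907 / 57575 = 0.676

0.676


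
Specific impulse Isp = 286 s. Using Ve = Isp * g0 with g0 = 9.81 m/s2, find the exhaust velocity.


Ve = Isp * g0 = 286 * 9.81 = 2805.7 m/s

2805.7 m/s


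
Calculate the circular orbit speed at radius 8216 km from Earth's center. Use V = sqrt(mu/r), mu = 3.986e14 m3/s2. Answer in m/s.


V = sqrt(3.986e14 / 8216000) = 6965 m/s

6965 m/s


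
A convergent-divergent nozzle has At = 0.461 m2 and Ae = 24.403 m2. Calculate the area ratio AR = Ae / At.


AR = 24.403 / 0.461 = 52.9

52.9


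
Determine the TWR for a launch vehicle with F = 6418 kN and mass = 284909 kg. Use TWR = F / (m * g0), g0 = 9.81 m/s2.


TWR = 6418000 / (284909 * 9.81) = 2.3

2.3


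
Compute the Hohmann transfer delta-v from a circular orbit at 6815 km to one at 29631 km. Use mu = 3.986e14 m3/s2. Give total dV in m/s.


V1 = sqrt(mu/r1) = 7647.79 m/s
dV1 = V1*(sqrt(2*r2/(r1+r2)) - 1) = 2104.33 m/s
V2 = sqrt(mu/r2) = 3667.71 m/s
dV2 = V2*(1 - sqrt(2*r1/(r1+r2))) = 1424.77 m/s
Total dV = 3529 m/s

3529 m/s


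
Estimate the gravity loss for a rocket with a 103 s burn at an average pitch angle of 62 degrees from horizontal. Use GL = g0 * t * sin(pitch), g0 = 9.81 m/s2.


GL = 9.81 * 103 * sin(62 deg) = 892 m/s

892 m/s


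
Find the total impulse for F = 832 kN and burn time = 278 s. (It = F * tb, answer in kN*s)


It = 832 * 278 = 231296 kN*s

231296 kN*s


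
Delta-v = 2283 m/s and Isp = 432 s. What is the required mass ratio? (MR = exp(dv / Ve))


Ve = 432 * 9.81 = 4237.92 m/s
MR = exp(2283 / 4237.92) = 1.714

1.714


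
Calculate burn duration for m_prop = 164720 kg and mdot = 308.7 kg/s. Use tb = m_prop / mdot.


tb = 164720 / 308.7 = 533.6 s

533.6 s


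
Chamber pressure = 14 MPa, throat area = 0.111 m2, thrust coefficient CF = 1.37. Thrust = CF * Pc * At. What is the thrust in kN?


F = 1.37 * 14e6 * 0.111 = 2.1290e+06 N = 2129.0 kN

2129.0 kN


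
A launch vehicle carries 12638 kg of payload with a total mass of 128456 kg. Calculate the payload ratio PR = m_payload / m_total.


PR = 12638 / 128456 = 0.0984

0.0984


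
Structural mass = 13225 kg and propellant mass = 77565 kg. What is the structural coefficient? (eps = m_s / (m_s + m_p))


eps = 13225 / (13225 + 77565) = 0.1457

0.1457


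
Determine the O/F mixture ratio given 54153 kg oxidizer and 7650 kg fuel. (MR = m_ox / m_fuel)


MR = 54153 / 7650 = 7.08

7.08


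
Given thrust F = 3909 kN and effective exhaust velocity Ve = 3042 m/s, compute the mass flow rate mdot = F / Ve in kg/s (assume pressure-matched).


mdot = F / Ve = 3909000 / 3042 = 1285.0 kg/s

1285.0 kg/s


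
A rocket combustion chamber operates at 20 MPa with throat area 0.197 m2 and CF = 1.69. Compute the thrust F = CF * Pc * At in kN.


F = 1.69 * 20e6 * 0.197 = 6.6586e+06 N = 6658.6 kN

6658.6 kN


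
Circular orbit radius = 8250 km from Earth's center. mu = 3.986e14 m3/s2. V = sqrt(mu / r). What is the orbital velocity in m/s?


V = sqrt(3.986e14 / 8250000) = 6951 m/s

6951 m/s


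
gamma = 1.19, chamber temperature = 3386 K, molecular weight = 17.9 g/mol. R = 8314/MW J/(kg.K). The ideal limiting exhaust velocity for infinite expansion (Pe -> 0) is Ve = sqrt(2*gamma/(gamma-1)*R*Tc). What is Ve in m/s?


R = 8314 / 17.9 = 464.47 J/(kg.K)
Ve = sqrt(2 * 1.19 / (1.19 - 1) * 464.47 * 3386) = 4438 m/s

4438 m/s


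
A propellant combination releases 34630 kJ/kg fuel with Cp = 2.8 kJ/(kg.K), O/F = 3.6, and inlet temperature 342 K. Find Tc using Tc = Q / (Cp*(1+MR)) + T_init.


Tc = 34630 / (2.8 * (1 + 3.6)) + 342 = 3031 K

3031 K


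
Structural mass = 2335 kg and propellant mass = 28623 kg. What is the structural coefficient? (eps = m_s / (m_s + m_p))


eps = 2335 / (2335 + 28623) = 0.0754

0.0754


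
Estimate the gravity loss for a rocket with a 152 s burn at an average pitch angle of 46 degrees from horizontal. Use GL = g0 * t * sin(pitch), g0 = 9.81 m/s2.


GL = 9.81 * 152 * sin(46 deg) = 1073 m/s

1073 m/s


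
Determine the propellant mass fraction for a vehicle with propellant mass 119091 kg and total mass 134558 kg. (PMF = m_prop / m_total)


PMF = 119091 / 134558 = 0.885

0.885


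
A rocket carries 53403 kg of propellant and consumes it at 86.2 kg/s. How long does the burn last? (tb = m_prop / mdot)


tb = 53403 / 86.2 = 619.5 s

619.5 s


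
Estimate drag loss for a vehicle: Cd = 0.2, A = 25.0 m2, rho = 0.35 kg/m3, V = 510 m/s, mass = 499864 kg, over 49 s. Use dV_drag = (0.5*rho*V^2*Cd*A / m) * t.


D = 0.5 * 0.35 * 510^2 * 0.2 * 25.0 = 227587.5 N
a = 227587.5 / 499864 = 0.4553 m/s2
dV = 0.4553 * 49 = 22.3 m/s

22.3 m/s


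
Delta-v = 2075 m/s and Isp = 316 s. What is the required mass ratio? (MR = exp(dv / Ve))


Ve = 316 * 9.81 = 3099.96 m/s
MR = exp(2075 / 3099.96) = 1.953

1.953


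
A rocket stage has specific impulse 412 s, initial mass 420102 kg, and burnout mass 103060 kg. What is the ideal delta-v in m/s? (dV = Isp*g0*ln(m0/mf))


Ve = 412 * 9.81 = 4041.72 m/s
dV = 4041.72 * ln(420102/103060) = 5679 m/s

5679 m/s


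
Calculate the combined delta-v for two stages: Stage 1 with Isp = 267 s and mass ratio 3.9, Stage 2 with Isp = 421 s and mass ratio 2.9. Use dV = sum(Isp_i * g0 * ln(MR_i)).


dV1 = 267 * 9.81 * ln(3.9) = 3564.8 m/s
dV2 = 421 * 9.81 * ln(2.9) = 4397.3 m/s
Total dV = 3564.8 + 4397.3 = 7962.1 m/s ~ 7962 m/s

7962 m/s


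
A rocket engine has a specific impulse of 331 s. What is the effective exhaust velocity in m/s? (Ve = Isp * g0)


Ve = Isp * g0 = 331 * 9.81 = 3247.1 m/s

3247.1 m/s


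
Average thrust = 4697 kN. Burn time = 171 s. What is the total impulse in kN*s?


It = 4697 * 171 = 803187 kN*s

803187 kN*s


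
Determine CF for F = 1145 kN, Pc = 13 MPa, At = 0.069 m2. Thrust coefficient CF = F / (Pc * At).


CF = 1145000 / (13e6 * 0.069) = 1.28

1.28


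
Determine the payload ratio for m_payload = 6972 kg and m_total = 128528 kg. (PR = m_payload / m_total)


PR = 6972 / 128528 = 0.0542

0.0542
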